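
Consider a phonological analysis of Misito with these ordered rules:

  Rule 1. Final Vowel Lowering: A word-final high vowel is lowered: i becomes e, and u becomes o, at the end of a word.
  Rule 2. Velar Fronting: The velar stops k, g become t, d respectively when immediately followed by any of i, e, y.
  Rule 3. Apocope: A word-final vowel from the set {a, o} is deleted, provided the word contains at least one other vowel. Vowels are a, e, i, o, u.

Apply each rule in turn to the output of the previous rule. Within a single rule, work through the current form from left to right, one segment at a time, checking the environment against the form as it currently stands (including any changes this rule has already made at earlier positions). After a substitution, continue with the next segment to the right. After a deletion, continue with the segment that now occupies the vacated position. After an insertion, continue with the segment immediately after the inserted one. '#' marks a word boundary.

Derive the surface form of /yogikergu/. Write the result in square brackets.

Rule 1 Final Vowel Lowering: [yogikergu] → [yogikergo]
Rule 2 Velar Fronting: [yogikergo] → [yoditergo]
Rule 3 Apocope: [yoditergo] → [yoditerg]

[yoditerg]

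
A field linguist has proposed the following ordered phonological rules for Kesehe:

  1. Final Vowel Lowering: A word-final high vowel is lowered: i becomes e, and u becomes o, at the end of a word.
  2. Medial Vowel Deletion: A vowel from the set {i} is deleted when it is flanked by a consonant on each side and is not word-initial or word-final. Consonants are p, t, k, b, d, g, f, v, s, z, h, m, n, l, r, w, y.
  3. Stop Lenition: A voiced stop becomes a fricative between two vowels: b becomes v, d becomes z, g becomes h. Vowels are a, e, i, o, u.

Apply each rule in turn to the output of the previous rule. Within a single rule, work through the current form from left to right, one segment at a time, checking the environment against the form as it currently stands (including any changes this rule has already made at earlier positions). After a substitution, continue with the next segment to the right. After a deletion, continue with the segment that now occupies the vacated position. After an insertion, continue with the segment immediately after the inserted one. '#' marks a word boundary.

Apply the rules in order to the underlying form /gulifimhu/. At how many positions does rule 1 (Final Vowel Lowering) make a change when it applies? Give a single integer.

1

1 Final Vowel Lowering: [gulifimhu] → [gulifimho]
2 Medial Vowel Deletion: [gulifimho] → [gulfmho]
3 Stop Lenition: no change — [gulfmho]
Rule 1 changed 1 position(s).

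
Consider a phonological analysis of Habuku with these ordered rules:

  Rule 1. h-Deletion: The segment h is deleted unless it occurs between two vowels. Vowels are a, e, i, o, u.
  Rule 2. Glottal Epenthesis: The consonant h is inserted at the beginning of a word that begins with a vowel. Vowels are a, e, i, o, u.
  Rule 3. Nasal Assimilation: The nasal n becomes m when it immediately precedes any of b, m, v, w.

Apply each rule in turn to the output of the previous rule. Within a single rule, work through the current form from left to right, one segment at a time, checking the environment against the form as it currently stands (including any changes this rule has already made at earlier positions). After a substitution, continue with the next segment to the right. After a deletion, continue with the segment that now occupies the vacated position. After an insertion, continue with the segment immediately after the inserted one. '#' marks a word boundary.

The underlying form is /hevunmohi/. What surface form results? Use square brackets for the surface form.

Rule 1 h-Deletion: [hevunmohi] → [evunmohi]
Rule 2 Glottal Epenthesis: [evunmohi] → [hevunmohi]
Rule 3 Nasal Assimilation: [hevunmohi] → [hevummohi]

[hevummohi]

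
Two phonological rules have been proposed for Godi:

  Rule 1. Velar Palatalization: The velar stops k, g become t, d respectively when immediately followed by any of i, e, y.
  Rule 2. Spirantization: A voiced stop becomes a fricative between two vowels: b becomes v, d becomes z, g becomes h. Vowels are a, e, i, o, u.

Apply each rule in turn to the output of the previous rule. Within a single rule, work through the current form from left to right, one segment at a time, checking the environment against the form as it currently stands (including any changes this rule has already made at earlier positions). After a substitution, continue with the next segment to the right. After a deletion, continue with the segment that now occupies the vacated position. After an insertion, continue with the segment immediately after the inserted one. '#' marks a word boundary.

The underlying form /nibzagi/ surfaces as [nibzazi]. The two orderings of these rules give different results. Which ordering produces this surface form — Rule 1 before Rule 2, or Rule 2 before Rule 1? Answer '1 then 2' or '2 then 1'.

1 then 2

Order 1 then 2:
  1 Velar Palatalization: [nibzagi] → [nibzadi]
  2 Spirantization: [nibzadi] → [nibzazi]
  result: [nibzazi]
Order 2 then 1:
  2 Spirantization: [nibzagi] → [nibzahi]
  1 Velar Palatalization: no change — [nibzahi]
  result: [nibzahi]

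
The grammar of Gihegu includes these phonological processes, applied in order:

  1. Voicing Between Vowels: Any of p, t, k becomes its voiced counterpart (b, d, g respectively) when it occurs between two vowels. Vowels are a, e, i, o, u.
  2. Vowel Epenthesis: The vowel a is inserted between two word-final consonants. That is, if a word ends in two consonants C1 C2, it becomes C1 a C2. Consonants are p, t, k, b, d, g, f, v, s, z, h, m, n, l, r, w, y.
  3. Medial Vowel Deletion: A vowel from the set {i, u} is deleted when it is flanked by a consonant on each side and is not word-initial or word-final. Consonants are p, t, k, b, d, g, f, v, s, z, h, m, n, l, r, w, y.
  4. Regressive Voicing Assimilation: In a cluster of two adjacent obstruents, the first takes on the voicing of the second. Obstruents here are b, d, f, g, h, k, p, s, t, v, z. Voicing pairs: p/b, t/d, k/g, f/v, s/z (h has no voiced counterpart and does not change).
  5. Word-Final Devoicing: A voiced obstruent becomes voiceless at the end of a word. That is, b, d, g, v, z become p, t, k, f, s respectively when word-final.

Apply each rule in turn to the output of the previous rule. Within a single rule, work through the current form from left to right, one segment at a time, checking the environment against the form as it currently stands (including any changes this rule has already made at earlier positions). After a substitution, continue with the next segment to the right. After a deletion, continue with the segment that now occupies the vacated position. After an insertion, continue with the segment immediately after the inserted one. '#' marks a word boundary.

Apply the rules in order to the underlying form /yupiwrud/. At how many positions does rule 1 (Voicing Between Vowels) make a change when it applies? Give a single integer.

1

1 Voicing Between Vowels: [yupiwrud] → [yubiwrud]
2 Vowel Epenthesis: no change — [yubiwrud]
3 Medial Vowel Deletion: [yubiwrud] → [ybwrd]
4 Regressive Voicing Assimilation: no change — [ybwrd]
5 Word-Final Devoicing: [ybwrd] → [ybwrt]
Rule 1 changed 1 position(s).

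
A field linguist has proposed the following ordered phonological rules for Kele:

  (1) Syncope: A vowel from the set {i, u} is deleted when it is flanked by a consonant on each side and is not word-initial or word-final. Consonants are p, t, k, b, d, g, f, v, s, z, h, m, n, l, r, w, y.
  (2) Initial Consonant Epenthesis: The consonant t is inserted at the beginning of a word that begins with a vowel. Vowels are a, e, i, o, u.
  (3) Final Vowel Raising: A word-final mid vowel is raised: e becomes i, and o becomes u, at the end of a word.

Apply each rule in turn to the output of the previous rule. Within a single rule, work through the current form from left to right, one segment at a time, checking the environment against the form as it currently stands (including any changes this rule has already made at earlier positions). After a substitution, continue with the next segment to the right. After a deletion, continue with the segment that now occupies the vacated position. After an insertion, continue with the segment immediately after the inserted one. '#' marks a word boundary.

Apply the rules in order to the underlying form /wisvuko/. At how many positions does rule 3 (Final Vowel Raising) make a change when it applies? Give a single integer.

(1) Syncope: [wisvuko] → [wsvko]
(2) Initial Consonant Epenthesis: no change — [wsvko]
(3) Final Vowel Raising: [wsvko] → [wsvku]
Rule 3 changed 1 position(s).

1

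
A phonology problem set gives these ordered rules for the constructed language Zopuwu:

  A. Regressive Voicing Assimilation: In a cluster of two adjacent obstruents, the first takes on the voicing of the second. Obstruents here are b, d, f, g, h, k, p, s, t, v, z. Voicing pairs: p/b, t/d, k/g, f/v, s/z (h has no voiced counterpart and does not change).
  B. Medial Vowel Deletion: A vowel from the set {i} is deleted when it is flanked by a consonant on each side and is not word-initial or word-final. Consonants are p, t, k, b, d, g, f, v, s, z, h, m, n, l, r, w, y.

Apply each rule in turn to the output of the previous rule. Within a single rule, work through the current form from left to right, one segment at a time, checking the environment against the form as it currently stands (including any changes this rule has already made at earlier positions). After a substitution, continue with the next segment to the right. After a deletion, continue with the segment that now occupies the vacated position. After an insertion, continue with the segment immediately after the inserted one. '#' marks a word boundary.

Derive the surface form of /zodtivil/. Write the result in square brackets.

[zottvl]

A Regressive Voicing Assimilation: [zodtivil] → [zottivil]
B Medial Vowel Deletion: [zottivil] → [zottvl]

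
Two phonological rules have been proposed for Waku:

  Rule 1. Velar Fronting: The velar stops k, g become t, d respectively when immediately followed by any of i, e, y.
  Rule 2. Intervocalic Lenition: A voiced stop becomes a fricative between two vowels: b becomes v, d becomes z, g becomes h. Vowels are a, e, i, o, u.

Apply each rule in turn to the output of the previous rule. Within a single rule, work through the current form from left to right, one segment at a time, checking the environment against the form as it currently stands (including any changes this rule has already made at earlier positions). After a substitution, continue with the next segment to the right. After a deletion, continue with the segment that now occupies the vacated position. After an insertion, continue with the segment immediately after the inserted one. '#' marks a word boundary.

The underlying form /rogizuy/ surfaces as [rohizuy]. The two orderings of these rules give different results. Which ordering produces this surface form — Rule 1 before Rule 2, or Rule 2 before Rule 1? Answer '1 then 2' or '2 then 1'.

2 then 1

Order 1 then 2:
  1 Velar Fronting: [rogizuy] → [rodizuy]
  2 Intervocalic Lenition: [rodizuy] → [rozizuy]
  result: [rozizuy]
Order 2 then 1:
  2 Intervocalic Lenition: [rogizuy] → [rohizuy]
  1 Velar Fronting: no change — [rohizuy]
  result: [rohizuy]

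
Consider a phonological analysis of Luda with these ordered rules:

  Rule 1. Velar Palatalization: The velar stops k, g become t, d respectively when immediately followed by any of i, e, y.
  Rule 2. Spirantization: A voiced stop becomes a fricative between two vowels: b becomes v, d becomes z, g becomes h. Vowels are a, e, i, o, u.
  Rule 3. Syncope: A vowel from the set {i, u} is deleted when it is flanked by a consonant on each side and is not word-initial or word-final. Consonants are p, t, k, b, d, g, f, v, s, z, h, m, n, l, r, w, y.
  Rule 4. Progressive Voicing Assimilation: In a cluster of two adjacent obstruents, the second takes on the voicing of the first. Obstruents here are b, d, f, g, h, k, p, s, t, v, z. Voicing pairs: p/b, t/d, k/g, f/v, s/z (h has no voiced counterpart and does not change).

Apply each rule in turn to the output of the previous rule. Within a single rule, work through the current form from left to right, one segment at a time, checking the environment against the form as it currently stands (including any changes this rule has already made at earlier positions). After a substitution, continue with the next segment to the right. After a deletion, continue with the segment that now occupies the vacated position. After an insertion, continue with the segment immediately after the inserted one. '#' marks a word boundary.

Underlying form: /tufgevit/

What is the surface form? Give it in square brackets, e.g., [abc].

[tftevd]

Rule 1 Velar Palatalization: [tufgevit] → [tufdevit]
Rule 2 Spirantization: no change — [tufdevit]
Rule 3 Syncope: [tufdevit] → [tfdevt]
Rule 4 Progressive Voicing Assimilation: [tfdevt] → [tftevd]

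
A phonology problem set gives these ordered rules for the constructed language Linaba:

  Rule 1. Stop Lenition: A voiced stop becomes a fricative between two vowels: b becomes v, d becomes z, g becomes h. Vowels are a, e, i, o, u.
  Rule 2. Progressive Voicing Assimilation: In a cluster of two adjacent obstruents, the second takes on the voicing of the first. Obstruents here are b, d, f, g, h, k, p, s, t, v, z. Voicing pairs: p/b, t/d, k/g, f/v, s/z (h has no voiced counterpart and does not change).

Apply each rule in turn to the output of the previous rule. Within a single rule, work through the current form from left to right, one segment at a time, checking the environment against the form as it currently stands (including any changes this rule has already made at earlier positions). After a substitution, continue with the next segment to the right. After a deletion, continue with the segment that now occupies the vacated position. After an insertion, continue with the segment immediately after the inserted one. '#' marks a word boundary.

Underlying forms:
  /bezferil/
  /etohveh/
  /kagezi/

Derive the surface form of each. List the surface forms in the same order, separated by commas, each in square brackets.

[bezveril], [etohfeh], [kahezi]

/bezferil/:
  Rule 1 Stop Lenition: no change — [bezferil]
  Rule 2 Progressive Voicing Assimilation: [bezferil] → [bezveril]
/etohveh/:
  Rule 1 Stop Lenition: no change — [etohveh]
  Rule 2 Progressive Voicing Assimilation: [etohveh] → [etohfeh]
/kagezi/:
  Rule 1 Stop Lenition: [kagezi] → [kahezi]
  Rule 2 Progressive Voicing Assimilation: no change — [kahezi]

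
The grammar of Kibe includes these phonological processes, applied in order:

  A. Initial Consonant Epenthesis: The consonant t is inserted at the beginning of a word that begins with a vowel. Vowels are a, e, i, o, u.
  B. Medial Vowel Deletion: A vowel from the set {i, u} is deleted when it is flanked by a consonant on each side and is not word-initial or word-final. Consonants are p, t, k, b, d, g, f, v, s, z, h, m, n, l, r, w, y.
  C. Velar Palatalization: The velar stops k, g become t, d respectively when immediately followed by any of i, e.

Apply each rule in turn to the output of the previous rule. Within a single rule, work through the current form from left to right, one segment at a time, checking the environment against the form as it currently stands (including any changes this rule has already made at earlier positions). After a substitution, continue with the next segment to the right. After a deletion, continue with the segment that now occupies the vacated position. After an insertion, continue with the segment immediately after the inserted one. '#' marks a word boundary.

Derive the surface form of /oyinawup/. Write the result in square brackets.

[toynawp]

A Initial Consonant Epenthesis: [oyinawup] → [toyinawup]
B Medial Vowel Deletion: [toyinawup] → [toynawp]
C Velar Palatalization: no change — [toynawp]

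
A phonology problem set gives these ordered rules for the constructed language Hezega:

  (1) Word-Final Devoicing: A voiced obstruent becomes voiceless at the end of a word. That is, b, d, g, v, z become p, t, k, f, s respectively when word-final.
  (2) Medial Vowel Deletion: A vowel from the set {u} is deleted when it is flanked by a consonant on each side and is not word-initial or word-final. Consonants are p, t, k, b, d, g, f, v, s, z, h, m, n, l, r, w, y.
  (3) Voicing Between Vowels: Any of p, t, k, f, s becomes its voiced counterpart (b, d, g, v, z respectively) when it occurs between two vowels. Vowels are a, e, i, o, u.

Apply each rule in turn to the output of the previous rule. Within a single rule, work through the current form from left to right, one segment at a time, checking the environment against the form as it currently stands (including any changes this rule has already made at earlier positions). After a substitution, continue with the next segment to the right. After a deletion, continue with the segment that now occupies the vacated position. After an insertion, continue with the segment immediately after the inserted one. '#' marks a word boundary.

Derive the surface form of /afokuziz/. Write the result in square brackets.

[avokzis]

(1) Word-Final Devoicing: [afokuziz] → [afokuzis]
(2) Medial Vowel Deletion: [afokuzis] → [afokzis]
(3) Voicing Between Vowels: [afokzis] → [avokzis]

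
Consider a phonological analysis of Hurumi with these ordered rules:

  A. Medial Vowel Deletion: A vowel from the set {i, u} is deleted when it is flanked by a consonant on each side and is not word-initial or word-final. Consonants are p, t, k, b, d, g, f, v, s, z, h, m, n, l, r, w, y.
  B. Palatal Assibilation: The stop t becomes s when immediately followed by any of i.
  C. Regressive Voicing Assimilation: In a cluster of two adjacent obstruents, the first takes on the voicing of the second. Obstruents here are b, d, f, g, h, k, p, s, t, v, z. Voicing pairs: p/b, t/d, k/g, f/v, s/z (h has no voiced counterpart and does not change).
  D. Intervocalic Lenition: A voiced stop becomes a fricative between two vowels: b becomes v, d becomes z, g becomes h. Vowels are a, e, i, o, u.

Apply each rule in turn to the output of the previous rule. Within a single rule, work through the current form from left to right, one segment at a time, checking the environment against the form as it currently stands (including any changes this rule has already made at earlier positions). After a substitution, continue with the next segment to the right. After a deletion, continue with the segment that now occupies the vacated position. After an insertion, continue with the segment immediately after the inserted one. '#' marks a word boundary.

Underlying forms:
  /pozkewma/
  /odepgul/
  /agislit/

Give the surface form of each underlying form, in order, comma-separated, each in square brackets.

/pozkewma/:
  A Medial Vowel Deletion: no change — [pozkewma]
  B Palatal Assibilation: no change — [pozkewma]
  C Regressive Voicing Assimilation: [pozkewma] → [poskewma]
  D Intervocalic Lenition: no change — [poskewma]
/odepgul/:
  A Medial Vowel Deletion: [odepgul] → [odepgl]
  B Palatal Assibilation: no change — [odepgl]
  C Regressive Voicing Assimilation: [odepgl] → [odebgl]
  D Intervocalic Lenition: [odebgl] → [ozebgl]
/agislit/:
  A Medial Vowel Deletion: [agislit] → [agslt]
  B Palatal Assibilation: no change — [agslt]
  C Regressive Voicing Assimilation: [agslt] → [akslt]
  D Intervocalic Lenition: no change — [akslt]

[poskewma], [ozebgl], [akslt]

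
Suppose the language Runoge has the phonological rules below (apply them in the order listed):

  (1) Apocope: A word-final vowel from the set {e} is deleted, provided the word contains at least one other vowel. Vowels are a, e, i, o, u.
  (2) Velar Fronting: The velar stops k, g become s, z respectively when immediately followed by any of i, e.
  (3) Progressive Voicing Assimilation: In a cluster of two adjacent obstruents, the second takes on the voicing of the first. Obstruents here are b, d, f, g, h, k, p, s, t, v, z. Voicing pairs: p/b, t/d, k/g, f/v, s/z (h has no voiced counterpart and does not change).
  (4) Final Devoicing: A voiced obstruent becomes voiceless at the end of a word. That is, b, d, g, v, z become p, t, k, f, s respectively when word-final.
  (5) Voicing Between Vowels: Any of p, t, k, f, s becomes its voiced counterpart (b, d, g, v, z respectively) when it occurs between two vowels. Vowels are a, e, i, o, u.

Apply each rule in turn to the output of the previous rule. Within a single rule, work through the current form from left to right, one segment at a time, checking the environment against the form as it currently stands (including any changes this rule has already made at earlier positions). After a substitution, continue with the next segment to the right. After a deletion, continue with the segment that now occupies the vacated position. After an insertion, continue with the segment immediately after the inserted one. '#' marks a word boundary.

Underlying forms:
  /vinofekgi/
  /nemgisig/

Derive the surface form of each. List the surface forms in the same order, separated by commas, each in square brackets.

/vinofekgi/:
  (1) Apocope: no change — [vinofekgi]
  (2) Velar Fronting: [vinofekgi] → [vinofekzi]
  (3) Progressive Voicing Assimilation: [vinofekzi] → [vinofeksi]
  (4) Final Devoicing: no change — [vinofeksi]
  (5) Voicing Between Vowels: [vinofeksi] → [vinoveksi]
/nemgisig/:
  (1) Apocope: no change — [nemgisig]
  (2) Velar Fronting: [nemgisig] → [nemzisig]
  (3) Progressive Voicing Assimilation: no change — [nemzisig]
  (4) Final Devoicing: [nemzisig] → [nemzisik]
  (5) Voicing Between Vowels: [nemzisik] → [nemzizik]

[vinoveksi], [nemzizik]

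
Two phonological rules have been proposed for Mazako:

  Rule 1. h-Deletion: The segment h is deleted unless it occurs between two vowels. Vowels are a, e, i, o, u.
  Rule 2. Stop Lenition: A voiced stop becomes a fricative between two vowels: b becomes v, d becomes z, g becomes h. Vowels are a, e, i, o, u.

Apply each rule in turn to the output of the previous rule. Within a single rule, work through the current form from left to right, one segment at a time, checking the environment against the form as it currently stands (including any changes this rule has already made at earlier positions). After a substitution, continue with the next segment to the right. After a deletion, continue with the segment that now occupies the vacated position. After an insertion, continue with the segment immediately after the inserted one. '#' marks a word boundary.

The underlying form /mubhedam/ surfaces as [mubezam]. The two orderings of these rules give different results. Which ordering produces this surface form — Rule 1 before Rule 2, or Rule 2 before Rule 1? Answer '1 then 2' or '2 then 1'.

2 then 1

Order 1 then 2:
  1 h-Deletion: [mubhedam] → [mubedam]
  2 Stop Lenition: [mubedam] → [muvezam]
  result: [muvezam]
Order 2 then 1:
  2 Stop Lenition: [mubhedam] → [mubhezam]
  1 h-Deletion: [mubhezam] → [mubezam]
  result: [mubezam]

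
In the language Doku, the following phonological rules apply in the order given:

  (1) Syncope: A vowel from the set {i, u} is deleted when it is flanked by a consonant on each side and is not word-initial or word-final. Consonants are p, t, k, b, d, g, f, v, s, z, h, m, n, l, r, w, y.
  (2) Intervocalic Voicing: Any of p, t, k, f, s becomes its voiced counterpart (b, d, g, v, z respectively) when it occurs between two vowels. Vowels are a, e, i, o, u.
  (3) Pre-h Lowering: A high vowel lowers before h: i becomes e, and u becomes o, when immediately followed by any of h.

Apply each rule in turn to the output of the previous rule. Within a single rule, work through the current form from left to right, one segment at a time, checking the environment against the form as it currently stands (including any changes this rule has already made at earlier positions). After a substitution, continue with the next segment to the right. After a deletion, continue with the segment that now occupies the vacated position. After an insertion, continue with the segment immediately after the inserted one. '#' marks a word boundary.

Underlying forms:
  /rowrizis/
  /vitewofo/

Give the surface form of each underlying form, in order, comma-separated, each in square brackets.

[rowrzs], [vtewovo]

/rowrizis/:
  (1) Syncope: [rowrizis] → [rowrzs]
  (2) Intervocalic Voicing: no change — [rowrzs]
  (3) Pre-h Lowering: no change — [rowrzs]
/vitewofo/:
  (1) Syncope: [vitewofo] → [vtewofo]
  (2) Intervocalic Voicing: [vtewofo] → [vtewovo]
  (3) Pre-h Lowering: no change — [vtewovo]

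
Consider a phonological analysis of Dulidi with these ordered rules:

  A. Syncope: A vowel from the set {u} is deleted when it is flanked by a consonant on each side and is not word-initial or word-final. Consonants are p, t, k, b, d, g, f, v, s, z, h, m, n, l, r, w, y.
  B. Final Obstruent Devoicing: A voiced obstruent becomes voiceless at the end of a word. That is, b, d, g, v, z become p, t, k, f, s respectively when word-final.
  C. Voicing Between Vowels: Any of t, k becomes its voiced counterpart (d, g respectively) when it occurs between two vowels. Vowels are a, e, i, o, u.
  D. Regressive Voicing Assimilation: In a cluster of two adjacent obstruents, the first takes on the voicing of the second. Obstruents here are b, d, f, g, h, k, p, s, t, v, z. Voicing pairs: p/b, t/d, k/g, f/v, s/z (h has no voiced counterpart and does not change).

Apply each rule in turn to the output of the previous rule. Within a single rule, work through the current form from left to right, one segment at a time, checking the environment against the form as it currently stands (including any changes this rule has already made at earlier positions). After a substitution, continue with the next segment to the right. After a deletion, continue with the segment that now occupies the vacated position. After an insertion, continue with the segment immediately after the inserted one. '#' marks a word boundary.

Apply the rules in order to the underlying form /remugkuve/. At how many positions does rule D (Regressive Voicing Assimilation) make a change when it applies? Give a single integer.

A Syncope: [remugkuve] → [remgkve]
B Final Obstruent Devoicing: no change — [remgkve]
C Voicing Between Vowels: no change — [remgkve]
D Regressive Voicing Assimilation: [remgkve] → [remkgve]
Rule D changed 2 position(s).

2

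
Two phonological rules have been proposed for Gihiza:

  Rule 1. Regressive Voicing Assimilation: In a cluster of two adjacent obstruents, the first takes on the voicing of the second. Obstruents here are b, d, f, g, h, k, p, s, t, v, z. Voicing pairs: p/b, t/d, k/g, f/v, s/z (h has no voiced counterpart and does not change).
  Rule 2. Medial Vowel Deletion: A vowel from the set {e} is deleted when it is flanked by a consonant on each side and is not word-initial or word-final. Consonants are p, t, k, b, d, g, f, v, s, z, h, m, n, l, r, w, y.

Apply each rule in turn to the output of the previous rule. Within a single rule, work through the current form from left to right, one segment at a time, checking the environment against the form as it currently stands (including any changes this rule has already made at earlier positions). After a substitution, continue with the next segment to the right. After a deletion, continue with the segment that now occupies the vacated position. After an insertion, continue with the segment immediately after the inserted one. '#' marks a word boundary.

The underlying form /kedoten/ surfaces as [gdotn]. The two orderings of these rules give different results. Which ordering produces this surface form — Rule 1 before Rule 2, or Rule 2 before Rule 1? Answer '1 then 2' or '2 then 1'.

2 then 1

Order 1 then 2:
  1 Regressive Voicing Assimilation: no change — [kedoten]
  2 Medial Vowel Deletion: [kedoten] → [kdotn]
  result: [kdotn]
Order 2 then 1:
  2 Medial Vowel Deletion: [kedoten] → [kdotn]
  1 Regressive Voicing Assimilation: [kdotn] → [gdotn]
  result: [gdotn]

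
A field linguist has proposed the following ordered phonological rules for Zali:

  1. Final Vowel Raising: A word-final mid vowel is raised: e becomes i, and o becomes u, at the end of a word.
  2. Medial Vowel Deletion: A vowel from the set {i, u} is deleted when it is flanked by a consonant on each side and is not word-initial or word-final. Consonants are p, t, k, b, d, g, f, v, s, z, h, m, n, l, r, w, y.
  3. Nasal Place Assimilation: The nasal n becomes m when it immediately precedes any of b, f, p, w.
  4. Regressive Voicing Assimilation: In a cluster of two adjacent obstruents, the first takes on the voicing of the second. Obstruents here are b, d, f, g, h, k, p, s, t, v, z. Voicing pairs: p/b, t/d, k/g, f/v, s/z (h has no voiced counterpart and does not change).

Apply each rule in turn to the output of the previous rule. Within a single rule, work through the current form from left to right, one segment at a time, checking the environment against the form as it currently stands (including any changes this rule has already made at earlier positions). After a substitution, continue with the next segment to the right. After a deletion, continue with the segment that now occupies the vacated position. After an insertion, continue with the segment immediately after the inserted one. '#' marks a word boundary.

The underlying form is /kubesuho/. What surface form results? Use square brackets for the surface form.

[gbeshu]

1 Final Vowel Raising: [kubesuho] → [kubesuhu]
2 Medial Vowel Deletion: [kubesuhu] → [kbeshu]
3 Nasal Place Assimilation: no change — [kbeshu]
4 Regressive Voicing Assimilation: [kbeshu] → [gbeshu]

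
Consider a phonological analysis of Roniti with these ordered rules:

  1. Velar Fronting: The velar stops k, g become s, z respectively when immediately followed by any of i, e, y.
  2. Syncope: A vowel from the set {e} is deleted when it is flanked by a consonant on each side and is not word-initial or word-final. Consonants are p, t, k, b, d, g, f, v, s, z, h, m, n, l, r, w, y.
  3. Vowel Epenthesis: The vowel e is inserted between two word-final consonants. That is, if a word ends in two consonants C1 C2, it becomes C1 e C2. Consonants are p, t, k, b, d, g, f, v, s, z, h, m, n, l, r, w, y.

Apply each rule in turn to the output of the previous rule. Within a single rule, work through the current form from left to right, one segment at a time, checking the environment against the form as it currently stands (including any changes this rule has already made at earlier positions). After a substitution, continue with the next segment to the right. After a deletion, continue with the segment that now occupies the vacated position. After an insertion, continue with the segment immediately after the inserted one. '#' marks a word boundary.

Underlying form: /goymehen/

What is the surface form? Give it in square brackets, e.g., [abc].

1 Velar Fronting: no change — [goymehen]
2 Syncope: [goymehen] → [goymhn]
3 Vowel Epenthesis: [goymhn] → [goymhen]

[goymhen]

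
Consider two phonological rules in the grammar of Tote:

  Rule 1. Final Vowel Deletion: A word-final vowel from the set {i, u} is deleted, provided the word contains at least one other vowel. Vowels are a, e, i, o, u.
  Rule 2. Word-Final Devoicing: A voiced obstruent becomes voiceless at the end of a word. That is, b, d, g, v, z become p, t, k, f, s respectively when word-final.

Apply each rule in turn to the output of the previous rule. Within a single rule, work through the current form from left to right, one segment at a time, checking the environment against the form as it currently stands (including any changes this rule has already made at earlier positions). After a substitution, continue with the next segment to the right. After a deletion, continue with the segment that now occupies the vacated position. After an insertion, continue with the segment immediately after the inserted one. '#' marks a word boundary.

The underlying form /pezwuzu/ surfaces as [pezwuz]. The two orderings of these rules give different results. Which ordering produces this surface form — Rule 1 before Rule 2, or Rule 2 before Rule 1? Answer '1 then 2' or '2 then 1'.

2 then 1

Order 1 then 2:
  1 Final Vowel Deletion: [pezwuzu] → [pezwuz]
  2 Word-Final Devoicing: [pezwuz] → [pezwus]
  result: [pezwus]
Order 2 then 1:
  2 Word-Final Devoicing: no change — [pezwuzu]
  1 Final Vowel Deletion: [pezwuzu] → [pezwuz]
  result: [pezwuz]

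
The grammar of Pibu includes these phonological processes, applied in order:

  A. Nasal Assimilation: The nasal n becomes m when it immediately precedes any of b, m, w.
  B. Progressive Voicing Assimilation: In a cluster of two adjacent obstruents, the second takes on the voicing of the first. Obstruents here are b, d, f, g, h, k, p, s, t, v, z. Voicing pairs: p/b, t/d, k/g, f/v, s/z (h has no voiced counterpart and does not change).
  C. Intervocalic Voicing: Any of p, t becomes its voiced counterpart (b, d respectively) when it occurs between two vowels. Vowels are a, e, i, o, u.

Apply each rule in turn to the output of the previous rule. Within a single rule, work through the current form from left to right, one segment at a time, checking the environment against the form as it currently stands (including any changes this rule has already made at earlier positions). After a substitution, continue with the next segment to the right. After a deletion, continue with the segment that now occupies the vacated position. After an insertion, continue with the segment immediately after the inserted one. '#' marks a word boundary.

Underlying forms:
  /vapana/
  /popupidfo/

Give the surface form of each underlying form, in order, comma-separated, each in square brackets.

[vabana], [pobubidvo]

/vapana/:
  A Nasal Assimilation: no change — [vapana]
  B Progressive Voicing Assimilation: no change — [vapana]
  C Intervocalic Voicing: [vapana] → [vabana]
/popupidfo/:
  A Nasal Assimilation: no change — [popupidfo]
  B Progressive Voicing Assimilation: [popupidfo] → [popupidvo]
  C Intervocalic Voicing: [popupidvo] → [pobubidvo]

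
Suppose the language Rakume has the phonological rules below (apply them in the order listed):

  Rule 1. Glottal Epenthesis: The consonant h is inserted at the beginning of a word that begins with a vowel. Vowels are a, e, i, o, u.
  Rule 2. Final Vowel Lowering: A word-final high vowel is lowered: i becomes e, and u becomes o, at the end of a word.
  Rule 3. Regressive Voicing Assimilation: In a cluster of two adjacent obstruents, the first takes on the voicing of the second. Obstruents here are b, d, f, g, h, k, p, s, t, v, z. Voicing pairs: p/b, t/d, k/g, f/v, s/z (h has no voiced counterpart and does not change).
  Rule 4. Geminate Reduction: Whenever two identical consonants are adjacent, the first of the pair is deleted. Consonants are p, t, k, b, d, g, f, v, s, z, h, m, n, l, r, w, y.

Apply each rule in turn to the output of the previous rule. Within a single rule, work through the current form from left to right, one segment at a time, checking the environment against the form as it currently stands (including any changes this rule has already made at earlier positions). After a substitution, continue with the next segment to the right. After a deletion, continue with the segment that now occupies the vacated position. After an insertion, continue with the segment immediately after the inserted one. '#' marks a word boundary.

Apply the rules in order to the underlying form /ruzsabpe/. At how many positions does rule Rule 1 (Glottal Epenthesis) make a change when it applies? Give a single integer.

Rule 1 Glottal Epenthesis: no change — [ruzsabpe]
Rule 2 Final Vowel Lowering: no change — [ruzsabpe]
Rule 3 Regressive Voicing Assimilation: [ruzsabpe] → [russappe]
Rule 4 Geminate Reduction: [russappe] → [rusape]
Rule Rule 1 changed 0 position(s).

0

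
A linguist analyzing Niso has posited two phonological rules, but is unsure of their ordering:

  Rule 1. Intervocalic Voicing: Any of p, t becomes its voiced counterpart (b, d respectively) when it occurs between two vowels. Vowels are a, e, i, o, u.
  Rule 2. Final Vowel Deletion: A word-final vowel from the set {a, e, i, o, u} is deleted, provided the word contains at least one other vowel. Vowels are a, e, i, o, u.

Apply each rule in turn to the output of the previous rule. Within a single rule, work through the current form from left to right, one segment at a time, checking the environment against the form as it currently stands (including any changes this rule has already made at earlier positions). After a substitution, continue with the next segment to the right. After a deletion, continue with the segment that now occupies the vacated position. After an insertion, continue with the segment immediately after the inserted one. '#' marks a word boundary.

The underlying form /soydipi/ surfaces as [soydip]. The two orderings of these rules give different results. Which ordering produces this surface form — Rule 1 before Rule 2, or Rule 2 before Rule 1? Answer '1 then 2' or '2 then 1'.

Order 1 then 2:
  1 Intervocalic Voicing: [soydipi] → [soydibi]
  2 Final Vowel Deletion: [soydibi] → [soydib]
  result: [soydib]
Order 2 then 1:
  2 Final Vowel Deletion: [soydipi] → [soydip]
  1 Intervocalic Voicing: no change — [soydip]
  result: [soydip]

2 then 1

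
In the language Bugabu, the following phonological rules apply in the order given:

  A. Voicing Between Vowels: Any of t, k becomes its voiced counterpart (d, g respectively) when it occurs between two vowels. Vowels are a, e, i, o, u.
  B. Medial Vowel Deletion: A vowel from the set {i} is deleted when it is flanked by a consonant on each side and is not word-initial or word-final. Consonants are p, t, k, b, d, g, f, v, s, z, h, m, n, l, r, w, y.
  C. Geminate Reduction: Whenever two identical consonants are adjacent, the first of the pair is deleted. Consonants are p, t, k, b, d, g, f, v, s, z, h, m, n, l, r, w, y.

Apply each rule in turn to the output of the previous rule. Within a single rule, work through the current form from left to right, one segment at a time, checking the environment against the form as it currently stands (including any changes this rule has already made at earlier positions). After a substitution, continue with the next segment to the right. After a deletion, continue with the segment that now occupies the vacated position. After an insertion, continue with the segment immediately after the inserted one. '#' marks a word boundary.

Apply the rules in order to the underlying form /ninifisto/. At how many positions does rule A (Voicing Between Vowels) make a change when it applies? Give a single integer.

A Voicing Between Vowels: no change — [ninifisto]
B Medial Vowel Deletion: [ninifisto] → [nnfsto]
C Geminate Reduction: [nnfsto] → [nfsto]
Rule A changed 0 position(s).

0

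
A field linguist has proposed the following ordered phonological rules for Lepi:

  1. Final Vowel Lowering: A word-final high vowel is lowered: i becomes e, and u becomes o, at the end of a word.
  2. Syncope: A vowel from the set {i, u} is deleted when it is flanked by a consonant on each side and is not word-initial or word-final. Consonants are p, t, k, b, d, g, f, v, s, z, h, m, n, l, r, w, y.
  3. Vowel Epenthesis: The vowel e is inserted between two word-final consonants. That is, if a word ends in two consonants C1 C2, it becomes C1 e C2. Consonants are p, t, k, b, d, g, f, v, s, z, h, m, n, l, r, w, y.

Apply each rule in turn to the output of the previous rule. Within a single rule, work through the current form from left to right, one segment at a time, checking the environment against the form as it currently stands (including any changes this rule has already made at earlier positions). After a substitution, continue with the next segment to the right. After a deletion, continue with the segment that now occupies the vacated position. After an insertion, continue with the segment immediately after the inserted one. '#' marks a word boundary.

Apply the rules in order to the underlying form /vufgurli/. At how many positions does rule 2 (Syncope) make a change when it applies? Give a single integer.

1 Final Vowel Lowering: [vufgurli] → [vufgurle]
2 Syncope: [vufgurle] → [vfgrle]
3 Vowel Epenthesis: no change — [vfgrle]
Rule 2 changed 2 position(s).

2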